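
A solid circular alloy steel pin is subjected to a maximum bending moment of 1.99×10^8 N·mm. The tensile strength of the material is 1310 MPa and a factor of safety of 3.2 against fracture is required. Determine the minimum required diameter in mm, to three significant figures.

σ_allow = 1310/3.2 = 409.4 MPa.
For a solid circular section σ = 32M/(πd³), so d³ = 32M/(π σ_allow) = 32×1.9900×10^8/(π×409.4) = 4.951×10^6 mm³.
d = 170.4 mm.

d = 170 mm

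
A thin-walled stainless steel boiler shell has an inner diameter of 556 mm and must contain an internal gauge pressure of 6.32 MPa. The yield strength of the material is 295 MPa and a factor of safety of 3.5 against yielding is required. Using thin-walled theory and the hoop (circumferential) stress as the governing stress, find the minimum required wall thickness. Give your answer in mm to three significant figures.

t = 20.8 mm

σ_allow = 295/3.5 = 84.29 MPa.
Hoop stress σ_h = pD/(2t), so t = pD/(2σ_allow) = 6.32×556/(2×84.29) = 20.85 mm.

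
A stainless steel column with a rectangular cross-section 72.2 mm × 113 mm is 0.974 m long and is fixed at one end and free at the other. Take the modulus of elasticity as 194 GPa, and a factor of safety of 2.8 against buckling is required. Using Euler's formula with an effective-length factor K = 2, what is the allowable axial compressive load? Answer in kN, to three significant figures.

Buckling occurs about the weak axis: I_min = h·b³/12 = 113×72.2³/12 = 3.544×10^6 mm⁴ (b = 72.2 mm is the smaller dimension).
Effective length L_e = KL = 2×0.974 m = 1948 mm.
Euler critical load P_cr = π²EI/L_e² = π²×194000×3.544×10^6/1948² = 1.788×10^6 N.
P_allow = P_cr/n = 1.788×10^6/2.8 = 638700 N.

P_allow = 639 kN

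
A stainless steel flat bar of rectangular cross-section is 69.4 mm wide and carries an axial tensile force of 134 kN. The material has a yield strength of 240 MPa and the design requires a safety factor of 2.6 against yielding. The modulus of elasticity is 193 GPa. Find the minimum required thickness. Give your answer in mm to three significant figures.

t = 20.9 mm

σ_allow = 240/2.6 = 92.31 MPa.
Required area A = F/σ_allow = 134000/92.31 = 1452 mm².
t = A/w = 1452/69.4 = 20.92 mm.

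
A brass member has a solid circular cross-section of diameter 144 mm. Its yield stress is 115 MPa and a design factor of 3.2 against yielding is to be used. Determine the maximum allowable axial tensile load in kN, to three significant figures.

σ_allow = 115/3.2 = 35.94 MPa.
A = πd²/4 = π×144²/4 = 16290 mm².
F_allow = σ_allow × A = 35.94×16290 = 585300 N.

F_allow = 585 kN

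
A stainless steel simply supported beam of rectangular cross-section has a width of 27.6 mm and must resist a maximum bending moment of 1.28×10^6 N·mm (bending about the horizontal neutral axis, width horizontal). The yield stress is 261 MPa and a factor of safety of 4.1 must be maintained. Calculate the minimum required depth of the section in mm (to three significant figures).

h = 66.1 mm

σ_allow = 261/4.1 = 63.66 MPa.
For a rectangular section σ = 6M/(bh²), so h² = 6M/(b σ_allow) = 6×1280000/(27.6×63.66) = 4371 mm².
h = 66.11 mm.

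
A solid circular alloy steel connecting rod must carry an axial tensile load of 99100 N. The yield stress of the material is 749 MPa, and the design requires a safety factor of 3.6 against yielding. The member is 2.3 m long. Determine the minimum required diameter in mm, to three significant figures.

d = 24.6 mm

Allowable stress σ_allow = 749/3.6 = 208.1 MPa.
Required area A = F/σ_allow = 99100/208.1 = 476.3 mm².
A = πd²/4 → d = √(4A/π) = 24.63 mm.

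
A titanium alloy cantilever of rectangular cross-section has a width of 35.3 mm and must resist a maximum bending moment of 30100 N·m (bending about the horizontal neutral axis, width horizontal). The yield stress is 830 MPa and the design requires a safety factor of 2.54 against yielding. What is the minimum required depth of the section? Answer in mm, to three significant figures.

h = 125 mm

σ_allow = 830/2.54 = 326.8 MPa.
For a rectangular section σ = 6M/(bh²), so h² = 6M/(b σ_allow) = 6×3.0100×10^7/(35.3×326.8) = 15660 mm².
h = 125.1 mm.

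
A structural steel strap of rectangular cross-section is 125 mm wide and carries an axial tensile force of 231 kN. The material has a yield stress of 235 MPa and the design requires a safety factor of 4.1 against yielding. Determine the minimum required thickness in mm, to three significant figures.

t = 32.2 mm

σ_allow = 235/4.1 = 57.32 MPa.
Required area A = F/σ_allow = 231000/57.32 = 4030 mm².
t = A/w = 4030/125 = 32.24 mm.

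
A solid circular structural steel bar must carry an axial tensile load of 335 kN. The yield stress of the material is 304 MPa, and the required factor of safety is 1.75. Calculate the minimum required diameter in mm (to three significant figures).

d = 49.6 mm

Allowable stress σ_allow = 304/1.75 = 173.7 MPa.
Required area A = F/σ_allow = 335000/173.7 = 1928 mm².
A = πd²/4 → d = √(4A/π) = 49.55 mm.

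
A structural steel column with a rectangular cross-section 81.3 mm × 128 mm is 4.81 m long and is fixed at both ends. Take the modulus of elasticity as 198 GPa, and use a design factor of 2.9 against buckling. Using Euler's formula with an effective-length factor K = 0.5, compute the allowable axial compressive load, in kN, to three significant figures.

P_allow = 668 kN

Buckling occurs about the weak axis: I_min = h·b³/12 = 128×81.3³/12 = 5.732×10^6 mm⁴ (b = 81.3 mm is the smaller dimension).
Effective length L_e = KL = 0.5×4.81 m = 2405 mm.
Euler critical load P_cr = π²EI/L_e² = π²×198000×5.732×10^6/2405² = 1.937×10^6 N.
P_allow = P_cr/n = 1.937×10^6/2.9 = 667800 N.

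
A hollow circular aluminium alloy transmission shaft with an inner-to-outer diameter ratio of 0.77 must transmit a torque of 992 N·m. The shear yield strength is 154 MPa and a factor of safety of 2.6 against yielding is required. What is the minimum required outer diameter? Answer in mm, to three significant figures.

d_o = 50.9 mm

τ_allow = 154/2.6 = 59.23 MPa.
For a hollow shaft τ = 16T/[πd_o³(1−k⁴)] with k = 0.77, so 1−k⁴ = 0.6485.
d_o³ = 16T/[π τ_allow (1−k⁴)] = 16×992000/(π×59.23×0.6485) = 131500 mm³.
d_o = 50.86 mm.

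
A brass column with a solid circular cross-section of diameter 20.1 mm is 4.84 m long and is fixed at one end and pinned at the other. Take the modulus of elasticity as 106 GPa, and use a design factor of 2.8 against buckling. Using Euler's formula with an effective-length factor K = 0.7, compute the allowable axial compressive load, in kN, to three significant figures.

I = πd⁴/64 = π×20.1⁴/64 = 8012 mm⁴.
Effective length L_e = KL = 0.7×4.84 m = 3388 mm.
Euler critical load P_cr = π²EI/L_e² = π²×106000×8012/3388² = 730.3 N.
P_allow = P_cr/n = 730.3/2.8 = 260.8 N.

P_allow = 0.261 kN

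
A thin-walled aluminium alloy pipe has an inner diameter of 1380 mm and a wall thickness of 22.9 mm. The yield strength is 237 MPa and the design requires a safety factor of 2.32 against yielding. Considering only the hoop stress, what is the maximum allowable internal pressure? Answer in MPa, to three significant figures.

p_allow = 3.39 MPa

σ_allow = 237/2.32 = 102.2 MPa.
σ_h = pD/(2t) → p_allow = 2σ_allow t/D = 2×102.2×22.9/1380 = 3.390 MPa.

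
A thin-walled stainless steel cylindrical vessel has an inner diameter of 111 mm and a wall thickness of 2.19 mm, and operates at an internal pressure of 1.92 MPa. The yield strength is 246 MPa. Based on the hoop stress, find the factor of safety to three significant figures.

σ_h = pD/(2t) = 1.92×111/(2×2.19) = 48.66 MPa.
n = 246/48.66 = 5.056.

n = 5.06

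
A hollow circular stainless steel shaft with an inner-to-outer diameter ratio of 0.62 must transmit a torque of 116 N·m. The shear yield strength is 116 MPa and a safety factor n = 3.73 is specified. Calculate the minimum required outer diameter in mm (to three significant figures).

d_o = 28.1 mm

τ_allow = 116/3.73 = 31.10 MPa.
For a hollow shaft τ = 16T/[πd_o³(1−k⁴)] with k = 0.62, so 1−k⁴ = 0.8522.
d_o³ = 16T/[π τ_allow (1−k⁴)] = 16×116000/(π×31.10×0.8522) = 22290 mm³.
d_o = 28.14 mm.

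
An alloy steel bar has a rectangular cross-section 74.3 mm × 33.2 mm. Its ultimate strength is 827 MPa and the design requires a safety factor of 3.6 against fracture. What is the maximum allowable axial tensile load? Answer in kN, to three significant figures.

σ_allow = 827/3.6 = 229.7 MPa.
A = 74.3×33.2 = 2467 mm².
F_allow = σ_allow × A = 229.7×2467 = 566700 N.

F_allow = 567 kN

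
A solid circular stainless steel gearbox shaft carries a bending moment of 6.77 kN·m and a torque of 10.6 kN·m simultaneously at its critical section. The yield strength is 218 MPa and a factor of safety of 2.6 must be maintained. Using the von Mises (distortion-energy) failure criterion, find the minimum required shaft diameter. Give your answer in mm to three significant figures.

σ_allow = σ_y/n = 218/2.6 = 83.85 MPa.
For a solid shaft σ_b = 32M/(πd³) and τ = 16T/(πd³), so the von Mises stress is σ' = (16/πd³)·√(4M²+3T²).
√(4M²+3T²) = √(4×(6.770×10^6)² + 3×(1.060×10^7)²) = 2.281×10^7 N·mm.
d³ = 16×2.281×10^7/(π×83.85) = 1.386×10^6 mm³.
d = 111.5 mm.

d = 111 mm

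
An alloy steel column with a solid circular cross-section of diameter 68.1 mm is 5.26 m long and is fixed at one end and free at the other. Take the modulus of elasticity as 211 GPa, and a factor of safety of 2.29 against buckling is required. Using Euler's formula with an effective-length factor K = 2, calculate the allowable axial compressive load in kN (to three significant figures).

I = πd⁴/64 = π×68.1⁴/64 = 1.056×10^6 mm⁴.
Effective length L_e = KL = 2×5.26 m = 10520 mm.
Euler critical load P_cr = π²EI/L_e² = π²×211000×1.056×10^6/10520² = 19870 N.
P_allow = P_cr/n = 19870/2.29 = 8675 N.

P_allow = 8.68 kN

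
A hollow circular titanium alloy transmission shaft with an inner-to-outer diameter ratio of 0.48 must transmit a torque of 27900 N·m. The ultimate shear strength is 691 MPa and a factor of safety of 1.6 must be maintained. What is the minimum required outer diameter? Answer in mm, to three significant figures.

τ_allow = 691/1.6 = 431.9 MPa.
For a hollow shaft τ = 16T/[πd_o³(1−k⁴)] with k = 0.48, so 1−k⁴ = 0.9469.
d_o³ = 16T/[π τ_allow (1−k⁴)] = 16×2.7900×10^7/(π×431.9×0.9469) = 347500 mm³.
d_o = 70.30 mm.

d_o = 70.3 mm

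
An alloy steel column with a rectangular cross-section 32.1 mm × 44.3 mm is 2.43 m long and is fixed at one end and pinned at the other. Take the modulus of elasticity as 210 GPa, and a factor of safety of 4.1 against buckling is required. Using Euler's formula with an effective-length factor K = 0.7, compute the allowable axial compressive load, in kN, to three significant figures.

P_allow = 21.3 kN

Buckling occurs about the weak axis: I_min = h·b³/12 = 44.3×32.1³/12 = 122100 mm⁴ (b = 32.1 mm is the smaller dimension).
Effective length L_e = KL = 0.7×2.43 m = 1701 mm.
Euler critical load P_cr = π²EI/L_e² = π²×210000×122100/1701² = 87470 N.
P_allow = P_cr/n = 87470/4.1 = 21330 N.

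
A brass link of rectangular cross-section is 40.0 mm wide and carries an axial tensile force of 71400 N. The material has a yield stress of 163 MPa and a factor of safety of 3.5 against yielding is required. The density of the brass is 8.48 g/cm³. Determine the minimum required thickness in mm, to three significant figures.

σ_allow = 163/3.5 = 46.57 MPa.
Required area A = F/σ_allow = 71400/46.57 = 1533 mm².
t = A/w = 1533/40.0 = 38.33 mm.

t = 38.3 mm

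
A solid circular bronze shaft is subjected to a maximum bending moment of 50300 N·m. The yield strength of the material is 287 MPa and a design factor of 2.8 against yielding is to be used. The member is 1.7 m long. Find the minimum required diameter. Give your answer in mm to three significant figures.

σ_allow = 287/2.8 = 102.5 MPa.
For a solid circular section σ = 32M/(πd³), so d³ = 32M/(π σ_allow) = 32×5.0300×10^7/(π×102.5) = 4.999×10^6 mm³.
d = 171.0 mm.

d = 171 mm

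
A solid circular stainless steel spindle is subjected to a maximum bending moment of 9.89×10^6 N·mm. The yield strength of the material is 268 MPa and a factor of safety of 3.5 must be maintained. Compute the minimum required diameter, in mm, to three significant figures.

d = 110 mm

σ_allow = 268/3.5 = 76.57 MPa.
For a solid circular section σ = 32M/(πd³), so d³ = 32M/(π σ_allow) = 32×9890000/(π×76.57) = 1.316×10^6 mm³.
d = 109.6 mm.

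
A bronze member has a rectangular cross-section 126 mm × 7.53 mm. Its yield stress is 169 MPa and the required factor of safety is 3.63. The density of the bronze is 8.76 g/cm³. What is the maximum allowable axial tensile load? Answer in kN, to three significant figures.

σ_allow = 169/3.63 = 46.56 MPa.
A = 126×7.53 = 948.8 mm².
F_allow = σ_allow × A = 46.56×948.8 = 44170 N.

F_allow = 44.2 kN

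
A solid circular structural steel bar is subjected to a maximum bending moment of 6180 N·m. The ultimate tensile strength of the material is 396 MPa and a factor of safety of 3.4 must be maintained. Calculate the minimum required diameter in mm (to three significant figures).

d = 81.5 mm

σ_allow = 396/3.4 = 116.5 MPa.
For a solid circular section σ = 32M/(πd³), so d³ = 32M/(π σ_allow) = 32×6180000/(π×116.5) = 540500 mm³.
d = 81.46 mm.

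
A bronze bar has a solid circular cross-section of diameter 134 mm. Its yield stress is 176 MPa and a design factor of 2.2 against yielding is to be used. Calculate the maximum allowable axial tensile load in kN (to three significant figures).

σ_allow = 176/2.2 = 80.00 MPa.
A = πd²/4 = π×134²/4 = 14100 mm².
F_allow = σ_allow × A = 80.00×14100 = 1.128×10^6 N.

F_allow = 1130 kN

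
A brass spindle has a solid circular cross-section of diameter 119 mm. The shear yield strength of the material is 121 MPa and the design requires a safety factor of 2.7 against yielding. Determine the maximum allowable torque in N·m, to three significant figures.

τ_allow = 121/2.7 = 44.81 MPa.
For a solid shaft T_allow = τ_allow·πd³/16; πd³/16 = π×119³/16 = 330900 mm³.
T_allow = 44.81×330900 = 1.483×10^7 N·mm = 14830 N·m.

T_allow = 14800 N·m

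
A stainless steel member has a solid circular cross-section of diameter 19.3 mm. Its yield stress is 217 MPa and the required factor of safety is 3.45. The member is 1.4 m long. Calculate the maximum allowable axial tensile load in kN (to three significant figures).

F_allow = 18.4 kN

σ_allow = 217/3.45 = 62.90 MPa.
A = πd²/4 = π×19.3²/4 = 292.6 mm².
F_allow = σ_allow × A = 62.90×292.6 = 18400 N.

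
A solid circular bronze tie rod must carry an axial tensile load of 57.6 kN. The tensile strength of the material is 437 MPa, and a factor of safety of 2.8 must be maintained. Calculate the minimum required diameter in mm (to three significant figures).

d = 21.7 mm

Allowable stress σ_allow = 437/2.8 = 156.1 MPa.
Required area A = F/σ_allow = 57600/156.1 = 369.1 mm².
A = πd²/4 → d = √(4A/π) = 21.68 mm.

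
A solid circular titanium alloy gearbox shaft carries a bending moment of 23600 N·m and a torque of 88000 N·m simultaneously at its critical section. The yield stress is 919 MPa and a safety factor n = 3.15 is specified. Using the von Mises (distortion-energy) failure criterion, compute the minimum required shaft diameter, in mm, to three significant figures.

d = 141 mm

σ_allow = σ_y/n = 919/3.15 = 291.7 MPa.
For a solid shaft σ_b = 32M/(πd³) and τ = 16T/(πd³), so the von Mises stress is σ' = (16/πd³)·√(4M²+3T²).
√(4M²+3T²) = √(4×(2.360×10^7)² + 3×(8.800×10^7)²) = 1.596×10^8 N·mm.
d³ = 16×1.596×10^8/(π×291.7) = 2.785×10^6 mm³.
d = 140.7 mm.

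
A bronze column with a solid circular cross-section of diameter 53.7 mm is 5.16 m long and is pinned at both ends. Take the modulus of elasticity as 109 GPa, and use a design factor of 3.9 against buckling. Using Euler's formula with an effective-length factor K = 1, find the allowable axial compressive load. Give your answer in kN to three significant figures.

P_allow = 4.23 kN

I = πd⁴/64 = π×53.7⁴/64 = 408200 mm⁴.
Effective length L_e = KL = 1×5.16 m = 5160 mm.
Euler critical load P_cr = π²EI/L_e² = π²×109000×408200/5160² = 16490 N.
P_allow = P_cr/n = 16490/3.9 = 4229 N.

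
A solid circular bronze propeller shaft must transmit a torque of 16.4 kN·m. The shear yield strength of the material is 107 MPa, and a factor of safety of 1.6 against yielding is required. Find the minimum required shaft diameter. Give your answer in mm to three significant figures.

d = 108 mm

Allowable shear stress τ_allow = 107/1.6 = 66.88 MPa.
For a solid shaft τ = 16T/(πd³), so d³ = 16T/(π τ_allow) = 16×1.6400×10^7/(π×66.88) = 1.249×10^6 mm³.
d = (1.249×10^6)^(1/3) = 107.7 mm.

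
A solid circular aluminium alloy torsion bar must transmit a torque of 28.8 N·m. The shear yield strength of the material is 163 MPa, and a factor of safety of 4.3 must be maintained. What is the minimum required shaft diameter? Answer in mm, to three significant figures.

d = 15.7 mm

Allowable shear stress τ_allow = 163/4.3 = 37.91 MPa.
For a solid shaft τ = 16T/(πd³), so d³ = 16T/(π τ_allow) = 16×28800/(π×37.91) = 3869 mm³.
d = (3869)^(1/3) = 15.70 mm.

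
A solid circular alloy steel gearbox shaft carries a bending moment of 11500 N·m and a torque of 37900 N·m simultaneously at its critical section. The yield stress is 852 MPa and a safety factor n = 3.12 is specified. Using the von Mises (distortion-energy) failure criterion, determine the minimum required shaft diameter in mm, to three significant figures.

σ_allow = σ_y/n = 852/3.12 = 273.1 MPa.
For a solid shaft σ_b = 32M/(πd³) and τ = 16T/(πd³), so the von Mises stress is σ' = (16/πd³)·√(4M²+3T²).
√(4M²+3T²) = √(4×(1.150×10^7)² + 3×(3.790×10^7)²) = 6.956×10^7 N·mm.
d³ = 16×6.956×10^7/(π×273.1) = 1.297×10^6 mm³.
d = 109.1 mm.

d = 109 mm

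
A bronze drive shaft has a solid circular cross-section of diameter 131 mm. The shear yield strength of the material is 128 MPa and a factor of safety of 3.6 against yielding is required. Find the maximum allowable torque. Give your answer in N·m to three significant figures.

τ_allow = 128/3.6 = 35.56 MPa.
For a solid shaft T_allow = τ_allow·πd³/16; πd³/16 = π×131³/16 = 441400 mm³.
T_allow = 35.56×441400 = 1.569×10^7 N·mm = 15690 N·m.

T_allow = 15700 N·m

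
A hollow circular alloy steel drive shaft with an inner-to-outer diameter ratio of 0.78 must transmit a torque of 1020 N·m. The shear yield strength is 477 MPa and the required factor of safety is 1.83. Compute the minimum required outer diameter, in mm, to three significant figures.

τ_allow = 477/1.83 = 260.7 MPa.
For a hollow shaft τ = 16T/[πd_o³(1−k⁴)] with k = 0.78, so 1−k⁴ = 0.6298.
d_o³ = 16T/[π τ_allow (1−k⁴)] = 16×1020000/(π×260.7×0.6298) = 31640 mm³.
d_o = 31.63 mm.

d_o = 31.6 mm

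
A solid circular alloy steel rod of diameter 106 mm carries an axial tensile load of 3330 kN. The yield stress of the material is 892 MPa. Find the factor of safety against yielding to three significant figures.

A = πd²/4 = 8825 mm².
σ = F/A = 3330000/8825 = 377.3 MPa.
n = 892/377.3 = 2.364.

n = 2.36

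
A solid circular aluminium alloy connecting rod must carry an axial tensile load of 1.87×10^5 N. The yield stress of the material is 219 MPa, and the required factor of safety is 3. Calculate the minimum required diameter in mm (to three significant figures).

Allowable stress σ_allow = 219/3 = 73.00 MPa.
Required area A = F/σ_allow = 187000/73.00 = 2562 mm².
A = πd²/4 → d = √(4A/π) = 57.11 mm.

d = 57.1 mm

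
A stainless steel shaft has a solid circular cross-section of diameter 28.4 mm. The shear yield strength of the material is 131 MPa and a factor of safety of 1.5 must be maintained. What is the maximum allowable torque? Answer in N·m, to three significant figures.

T_allow = 393 N·m

τ_allow = 131/1.5 = 87.33 MPa.
For a solid shaft T_allow = τ_allow·πd³/16; πd³/16 = π×28.4³/16 = 4498 mm³.
T_allow = 87.33×4498 = 392800 N·mm = 392.8 N·m.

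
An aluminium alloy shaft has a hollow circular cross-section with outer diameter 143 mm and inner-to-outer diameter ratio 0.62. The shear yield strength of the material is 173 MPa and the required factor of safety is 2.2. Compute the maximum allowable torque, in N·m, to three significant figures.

T_allow = 38500 N·m

τ_allow = 173/2.2 = 78.64 MPa.
For a hollow shaft T_allow = τ_allow·πd_o³(1−k⁴)/16 with 1−k⁴ = 0.8522, so πd_o³(1−k⁴)/16 = 489300 mm³.
T_allow = 78.64×489300 = 3.848×10^7 N·mm = 38480 N·m.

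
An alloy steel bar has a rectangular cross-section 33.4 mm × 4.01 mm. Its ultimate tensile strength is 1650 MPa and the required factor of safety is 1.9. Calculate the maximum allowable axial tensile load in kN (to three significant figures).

σ_allow = 1650/1.9 = 868.4 MPa.
A = 33.4×4.01 = 133.9 mm².
F_allow = σ_allow × A = 868.4×133.9 = 116300 N.

F_allow = 116 kN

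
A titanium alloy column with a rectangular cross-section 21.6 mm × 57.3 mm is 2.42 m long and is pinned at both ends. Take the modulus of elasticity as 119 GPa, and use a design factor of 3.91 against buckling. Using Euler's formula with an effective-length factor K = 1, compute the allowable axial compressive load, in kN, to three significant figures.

P_allow = 2.47 kN

Buckling occurs about the weak axis: I_min = h·b³/12 = 57.3×21.6³/12 = 48120 mm⁴ (b = 21.6 mm is the smaller dimension).
Effective length L_e = KL = 1×2.42 m = 2420 mm.
Euler critical load P_cr = π²EI/L_e² = π²×119000×48120/2420² = 9651 N.
P_allow = P_cr/n = 9651/3.91 = 2468 N.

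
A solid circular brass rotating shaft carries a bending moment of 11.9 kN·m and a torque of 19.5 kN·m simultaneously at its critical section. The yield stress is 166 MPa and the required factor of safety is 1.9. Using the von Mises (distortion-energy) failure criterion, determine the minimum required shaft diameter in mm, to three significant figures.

d = 134 mm

σ_allow = σ_y/n = 166/1.9 = 87.37 MPa.
For a solid shaft σ_b = 32M/(πd³) and τ = 16T/(πd³), so the von Mises stress is σ' = (16/πd³)·√(4M²+3T²).
√(4M²+3T²) = √(4×(1.190×10^7)² + 3×(1.950×10^7)²) = 4.132×10^7 N·mm.
d³ = 16×4.132×10^7/(π×87.37) = 2.409×10^6 mm³.
d = 134.0 mm.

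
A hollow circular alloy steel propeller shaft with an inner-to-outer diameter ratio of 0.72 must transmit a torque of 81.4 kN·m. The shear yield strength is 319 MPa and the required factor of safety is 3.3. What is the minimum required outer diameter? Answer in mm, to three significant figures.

d_o = 180 mm

τ_allow = 319/3.3 = 96.67 MPa.
For a hollow shaft τ = 16T/[πd_o³(1−k⁴)] with k = 0.72, so 1−k⁴ = 0.7313.
d_o³ = 16T/[π τ_allow (1−k⁴)] = 16×8.1400×10^7/(π×96.67×0.7313) = 5.865×10^6 mm³.
d_o = 180.3 mm.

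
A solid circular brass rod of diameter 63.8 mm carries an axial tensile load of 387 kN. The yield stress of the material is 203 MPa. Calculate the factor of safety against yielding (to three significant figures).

n = 1.68

A = πd²/4 = 3197 mm².
σ = F/A = 387000/3197 = 121.1 MPa.
n = 203/121.1 = 1.677.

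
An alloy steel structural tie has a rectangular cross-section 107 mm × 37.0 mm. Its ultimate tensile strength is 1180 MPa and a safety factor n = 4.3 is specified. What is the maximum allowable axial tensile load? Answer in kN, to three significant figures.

σ_allow = 1180/4.3 = 274.4 MPa.
A = 107×37.0 = 3959 mm².
F_allow = σ_allow × A = 274.4×3959 = 1.086×10^6 N.

F_allow = 1090 kN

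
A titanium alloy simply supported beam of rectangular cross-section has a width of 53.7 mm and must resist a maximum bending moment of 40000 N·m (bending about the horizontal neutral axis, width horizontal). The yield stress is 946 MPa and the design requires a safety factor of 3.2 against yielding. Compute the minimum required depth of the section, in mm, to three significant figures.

σ_allow = 946/3.2 = 295.6 MPa.
For a rectangular section σ = 6M/(bh²), so h² = 6M/(b σ_allow) = 6×4.0000×10^7/(53.7×295.6) = 15120 mm².
h = 123.0 mm.

h = 123 mm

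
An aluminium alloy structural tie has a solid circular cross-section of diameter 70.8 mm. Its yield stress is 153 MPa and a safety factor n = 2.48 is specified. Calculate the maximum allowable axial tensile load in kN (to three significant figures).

F_allow = 243 kN

σ_allow = 153/2.48 = 61.69 MPa.
A = πd²/4 = π×70.8²/4 = 3937 mm².
F_allow = σ_allow × A = 61.69×3937 = 242900 N.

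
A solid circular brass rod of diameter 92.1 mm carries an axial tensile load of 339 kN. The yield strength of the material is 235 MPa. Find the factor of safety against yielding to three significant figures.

A = πd²/4 = 6662 mm².
σ = F/A = 339000/6662 = 50.89 MPa.
n = 235/50.89 = 4.618.

n = 4.62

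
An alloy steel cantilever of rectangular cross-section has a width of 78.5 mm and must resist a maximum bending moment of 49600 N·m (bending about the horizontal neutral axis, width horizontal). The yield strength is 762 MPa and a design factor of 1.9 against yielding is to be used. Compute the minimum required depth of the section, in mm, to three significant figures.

h = 97.2 mm

σ_allow = 762/1.9 = 401.1 MPa.
For a rectangular section σ = 6M/(bh²), so h² = 6M/(b σ_allow) = 6×4.9600×10^7/(78.5×401.1) = 9453 mm².
h = 97.23 mm.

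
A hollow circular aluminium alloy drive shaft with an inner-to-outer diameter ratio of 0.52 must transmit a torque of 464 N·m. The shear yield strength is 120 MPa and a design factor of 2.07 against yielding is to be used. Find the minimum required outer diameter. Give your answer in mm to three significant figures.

τ_allow = 120/2.07 = 57.97 MPa.
For a hollow shaft τ = 16T/[πd_o³(1−k⁴)] with k = 0.52, so 1−k⁴ = 0.9269.
d_o³ = 16T/[π τ_allow (1−k⁴)] = 16×464000/(π×57.97×0.9269) = 43980 mm³.
d_o = 35.30 mm.

d_o = 35.3 mm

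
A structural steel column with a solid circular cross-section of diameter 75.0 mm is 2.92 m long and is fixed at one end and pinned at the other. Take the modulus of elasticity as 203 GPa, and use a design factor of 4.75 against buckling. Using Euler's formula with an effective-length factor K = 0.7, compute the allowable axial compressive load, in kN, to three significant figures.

P_allow = 157 kN

I = πd⁴/64 = π×75.0⁴/64 = 1.553×10^6 mm⁴.
Effective length L_e = KL = 0.7×2.92 m = 2044 mm.
Euler critical load P_cr = π²EI/L_e² = π²×203000×1.553×10^6/2044² = 744800 N.
P_allow = P_cr/n = 744800/4.75 = 156800 N.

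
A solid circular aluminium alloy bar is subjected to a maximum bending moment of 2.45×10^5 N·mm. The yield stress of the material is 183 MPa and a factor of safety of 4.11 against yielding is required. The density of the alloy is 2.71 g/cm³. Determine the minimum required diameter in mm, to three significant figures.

d = 38.3 mm

σ_allow = 183/4.11 = 44.53 MPa.
For a solid circular section σ = 32M/(πd³), so d³ = 32M/(π σ_allow) = 32×245000/(π×44.53) = 56050 mm³.
d = 38.27 mm.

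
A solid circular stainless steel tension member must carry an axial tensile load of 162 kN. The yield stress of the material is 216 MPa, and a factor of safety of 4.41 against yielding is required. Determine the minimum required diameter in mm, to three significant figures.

Allowable stress σ_allow = 216/4.41 = 48.98 MPa.
Required area A = F/σ_allow = 162000/48.98 = 3308 mm².
A = πd²/4 → d = √(4A/π) = 64.89 mm.

d = 64.9 mm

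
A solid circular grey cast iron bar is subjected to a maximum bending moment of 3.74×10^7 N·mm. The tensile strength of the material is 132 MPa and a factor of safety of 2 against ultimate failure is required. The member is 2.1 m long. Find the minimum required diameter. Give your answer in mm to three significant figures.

σ_allow = 132/2 = 66.00 MPa.
For a solid circular section σ = 32M/(πd³), so d³ = 32M/(π σ_allow) = 32×3.7400×10^7/(π×66.00) = 5.772×10^6 mm³.
d = 179.4 mm.

d = 179 mm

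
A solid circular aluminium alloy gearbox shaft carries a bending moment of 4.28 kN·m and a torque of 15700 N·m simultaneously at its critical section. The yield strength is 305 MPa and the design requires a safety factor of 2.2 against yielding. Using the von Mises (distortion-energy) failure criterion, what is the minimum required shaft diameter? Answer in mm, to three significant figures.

σ_allow = σ_y/n = 305/2.2 = 138.6 MPa.
For a solid shaft σ_b = 32M/(πd³) and τ = 16T/(πd³), so the von Mises stress is σ' = (16/πd³)·√(4M²+3T²).
√(4M²+3T²) = √(4×(4.280×10^6)² + 3×(1.570×10^7)²) = 2.851×10^7 N·mm.
d³ = 16×2.851×10^7/(π×138.6) = 1.047×10^6 mm³.
d = 101.6 mm.

d = 102 mm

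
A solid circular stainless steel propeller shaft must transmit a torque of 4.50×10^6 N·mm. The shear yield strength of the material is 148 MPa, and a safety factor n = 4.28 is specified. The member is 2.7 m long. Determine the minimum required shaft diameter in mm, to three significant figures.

d = 87.2 mm

Allowable shear stress τ_allow = 148/4.28 = 34.58 MPa.
For a solid shaft τ = 16T/(πd³), so d³ = 16T/(π τ_allow) = 16×4500000/(π×34.58) = 662800 mm³.
d = (662800)^(1/3) = 87.19 mm.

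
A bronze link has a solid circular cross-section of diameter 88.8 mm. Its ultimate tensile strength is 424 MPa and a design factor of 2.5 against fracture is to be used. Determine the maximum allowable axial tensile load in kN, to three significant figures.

σ_allow = 424/2.5 = 169.6 MPa.
A = πd²/4 = π×88.8²/4 = 6193 mm².
F_allow = σ_allow × A = 169.6×6193 = 1.050×10^6 N.

F_allow = 1050 kN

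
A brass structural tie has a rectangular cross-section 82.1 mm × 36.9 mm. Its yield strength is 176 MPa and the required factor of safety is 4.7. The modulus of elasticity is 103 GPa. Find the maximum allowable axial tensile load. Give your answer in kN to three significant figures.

σ_allow = 176/4.7 = 37.45 MPa.
A = 82.1×36.9 = 3029 mm².
F_allow = σ_allow × A = 37.45×3029 = 113400 N.

F_allow = 113 kN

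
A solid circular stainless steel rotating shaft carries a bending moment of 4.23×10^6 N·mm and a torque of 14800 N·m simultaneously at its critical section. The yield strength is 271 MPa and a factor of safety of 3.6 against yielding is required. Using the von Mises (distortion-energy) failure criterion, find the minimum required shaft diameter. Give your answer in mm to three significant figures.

d = 122 mm

σ_allow = σ_y/n = 271/3.6 = 75.28 MPa.
For a solid shaft σ_b = 32M/(πd³) and τ = 16T/(πd³), so the von Mises stress is σ' = (16/πd³)·√(4M²+3T²).
√(4M²+3T²) = √(4×(4.230×10^6)² + 3×(1.480×10^7)²) = 2.699×10^7 N·mm.
d³ = 16×2.699×10^7/(π×75.28) = 1.826×10^6 mm³.
d = 122.2 mm.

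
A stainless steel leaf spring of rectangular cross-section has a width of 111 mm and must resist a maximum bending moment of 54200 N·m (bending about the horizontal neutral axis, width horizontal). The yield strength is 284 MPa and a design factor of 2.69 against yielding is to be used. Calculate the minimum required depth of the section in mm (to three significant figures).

h = 167 mm

σ_allow = 284/2.69 = 105.6 MPa.
For a rectangular section σ = 6M/(bh²), so h² = 6M/(b σ_allow) = 6×5.4200×10^7/(111×105.6) = 27750 mm².
h = 166.6 mm.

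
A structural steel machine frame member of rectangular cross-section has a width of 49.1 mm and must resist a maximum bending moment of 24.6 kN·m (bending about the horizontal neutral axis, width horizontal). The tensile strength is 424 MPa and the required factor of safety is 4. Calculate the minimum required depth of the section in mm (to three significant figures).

σ_allow = 424/4 = 106.0 MPa.
For a rectangular section σ = 6M/(bh²), so h² = 6M/(b σ_allow) = 6×2.4600×10^7/(49.1×106.0) = 28360 mm².
h = 168.4 mm.

h = 168 mm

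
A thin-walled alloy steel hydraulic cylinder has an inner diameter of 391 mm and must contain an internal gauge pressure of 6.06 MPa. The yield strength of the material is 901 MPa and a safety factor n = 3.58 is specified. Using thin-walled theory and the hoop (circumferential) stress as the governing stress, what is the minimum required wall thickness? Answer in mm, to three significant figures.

σ_allow = 901/3.58 = 251.7 MPa.
Hoop stress σ_h = pD/(2t), so t = pD/(2σ_allow) = 6.06×391/(2×251.7) = 4.707 mm.

t = 4.71 mm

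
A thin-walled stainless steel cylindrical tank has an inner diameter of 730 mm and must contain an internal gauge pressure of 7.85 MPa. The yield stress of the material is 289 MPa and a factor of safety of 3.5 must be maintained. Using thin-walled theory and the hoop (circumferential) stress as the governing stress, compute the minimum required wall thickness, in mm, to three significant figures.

σ_allow = 289/3.5 = 82.57 MPa.
Hoop stress σ_h = pD/(2t), so t = pD/(2σ_allow) = 7.85×730/(2×82.57) = 34.70 mm.

t = 34.7 mm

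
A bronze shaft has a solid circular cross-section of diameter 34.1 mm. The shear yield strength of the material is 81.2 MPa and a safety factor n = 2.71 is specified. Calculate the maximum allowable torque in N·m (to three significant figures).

T_allow = 233 N·m

τ_allow = 81.2/2.71 = 29.96 MPa.
For a solid shaft T_allow = τ_allow·πd³/16; πd³/16 = π×34.1³/16 = 7786 mm³.
T_allow = 29.96×7786 = 233300 N·mm = 233.3 N·m.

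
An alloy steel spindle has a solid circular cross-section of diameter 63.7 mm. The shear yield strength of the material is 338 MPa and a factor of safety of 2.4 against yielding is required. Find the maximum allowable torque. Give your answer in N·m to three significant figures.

τ_allow = 338/2.4 = 140.8 MPa.
For a solid shaft T_allow = τ_allow·πd³/16; πd³/16 = π×63.7³/16 = 50750 mm³.
T_allow = 140.8×50750 = 7.147×10^6 N·mm = 7147 N·m.

T_allow = 7150 N·m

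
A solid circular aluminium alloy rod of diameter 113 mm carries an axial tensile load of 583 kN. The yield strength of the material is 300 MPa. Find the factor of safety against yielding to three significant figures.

A = πd²/4 = 10030 mm².
σ = F/A = 583000/10030 = 58.13 MPa.
n = 300/58.13 = 5.161.

n = 5.16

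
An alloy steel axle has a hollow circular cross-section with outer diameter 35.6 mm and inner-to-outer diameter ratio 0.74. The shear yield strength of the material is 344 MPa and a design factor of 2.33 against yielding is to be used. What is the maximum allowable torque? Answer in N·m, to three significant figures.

τ_allow = 344/2.33 = 147.6 MPa.
For a hollow shaft T_allow = τ_allow·πd_o³(1−k⁴)/16 with 1−k⁴ = 0.7001, so πd_o³(1−k⁴)/16 = 6202 mm³.
T_allow = 147.6×6202 = 915700 N·mm = 915.7 N·m.

T_allow = 916 N·m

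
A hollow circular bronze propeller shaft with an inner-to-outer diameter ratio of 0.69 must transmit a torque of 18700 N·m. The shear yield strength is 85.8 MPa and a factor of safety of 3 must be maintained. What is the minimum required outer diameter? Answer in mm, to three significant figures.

τ_allow = 85.8/3 = 28.60 MPa.
For a hollow shaft τ = 16T/[πd_o³(1−k⁴)] with k = 0.69, so 1−k⁴ = 0.7733.
d_o³ = 16T/[π τ_allow (1−k⁴)] = 16×1.8700×10^7/(π×28.60×0.7733) = 4.306×10^6 mm³.
d_o = 162.7 mm.

d_o = 163 mm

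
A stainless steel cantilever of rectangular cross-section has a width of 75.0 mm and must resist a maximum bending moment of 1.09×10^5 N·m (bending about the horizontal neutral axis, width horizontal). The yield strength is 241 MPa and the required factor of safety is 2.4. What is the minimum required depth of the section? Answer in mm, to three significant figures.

σ_allow = 241/2.4 = 100.4 MPa.
For a rectangular section σ = 6M/(bh²), so h² = 6M/(b σ_allow) = 6×1.0900×10^8/(75.0×100.4) = 86840 mm².
h = 294.7 mm.

h = 295 mm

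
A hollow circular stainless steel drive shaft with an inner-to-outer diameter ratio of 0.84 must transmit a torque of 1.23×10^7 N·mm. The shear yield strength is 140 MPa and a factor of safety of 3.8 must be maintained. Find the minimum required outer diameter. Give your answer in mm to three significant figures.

τ_allow = 140/3.8 = 36.84 MPa.
For a hollow shaft τ = 16T/[πd_o³(1−k⁴)] with k = 0.84, so 1−k⁴ = 0.5021.
d_o³ = 16T/[π τ_allow (1−k⁴)] = 16×1.2300×10^7/(π×36.84×0.5021) = 3.386×10^6 mm³.
d_o = 150.2 mm.

d_o = 150 mm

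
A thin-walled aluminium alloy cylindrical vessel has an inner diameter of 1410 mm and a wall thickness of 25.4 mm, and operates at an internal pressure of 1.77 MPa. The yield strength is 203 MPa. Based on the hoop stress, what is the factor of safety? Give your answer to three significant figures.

n = 4.13

σ_h = pD/(2t) = 1.77×1410/(2×25.4) = 49.13 MPa.
n = 203/49.13 = 4.132.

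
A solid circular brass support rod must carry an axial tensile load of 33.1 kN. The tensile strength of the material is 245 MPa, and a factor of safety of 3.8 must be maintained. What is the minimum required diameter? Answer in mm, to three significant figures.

d = 25.6 mm

Allowable stress σ_allow = 245/3.8 = 64.47 MPa.
Required area A = F/σ_allow = 33100/64.47 = 513.4 mm².
A = πd²/4 → d = √(4A/π) = 25.57 mm.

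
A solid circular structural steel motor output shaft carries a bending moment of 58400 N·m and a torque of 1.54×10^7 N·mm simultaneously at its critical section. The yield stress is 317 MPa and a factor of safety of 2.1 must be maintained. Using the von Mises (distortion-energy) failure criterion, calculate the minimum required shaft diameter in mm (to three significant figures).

d = 159 mm

σ_allow = σ_y/n = 317/2.1 = 151.0 MPa.
For a solid shaft σ_b = 32M/(πd³) and τ = 16T/(πd³), so the von Mises stress is σ' = (16/πd³)·√(4M²+3T²).
√(4M²+3T²) = √(4×(5.840×10^7)² + 3×(1.540×10^7)²) = 1.198×10^8 N·mm.
d³ = 16×1.198×10^8/(π×151.0) = 4.042×10^6 mm³.
d = 159.3 mm.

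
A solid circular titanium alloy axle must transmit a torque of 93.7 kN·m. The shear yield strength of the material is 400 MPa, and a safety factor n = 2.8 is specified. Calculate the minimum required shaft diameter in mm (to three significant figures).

Allowable shear stress τ_allow = 400/2.8 = 142.9 MPa.
For a solid shaft τ = 16T/(πd³), so d³ = 16T/(π τ_allow) = 16×9.3700×10^7/(π×142.9) = 3.340×10^6 mm³.
d = (3.340×10^6)^(1/3) = 149.5 mm.

d = 149 mm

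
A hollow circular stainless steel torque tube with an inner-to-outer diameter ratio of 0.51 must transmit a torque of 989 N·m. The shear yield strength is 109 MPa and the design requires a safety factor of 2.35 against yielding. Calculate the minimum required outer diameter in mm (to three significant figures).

d_o = 48.8 mm

τ_allow = 109/2.35 = 46.38 MPa.
For a hollow shaft τ = 16T/[πd_o³(1−k⁴)] with k = 0.51, so 1−k⁴ = 0.9323.
d_o³ = 16T/[π τ_allow (1−k⁴)] = 16×989000/(π×46.38×0.9323) = 116500 mm³.
d_o = 48.84 mm.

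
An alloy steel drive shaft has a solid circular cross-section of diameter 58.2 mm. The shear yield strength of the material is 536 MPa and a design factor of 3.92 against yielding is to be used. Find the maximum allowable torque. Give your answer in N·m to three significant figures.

τ_allow = 536/3.92 = 136.7 MPa.
For a solid shaft T_allow = τ_allow·πd³/16; πd³/16 = π×58.2³/16 = 38710 mm³.
T_allow = 136.7×38710 = 5.293×10^6 N·mm = 5293 N·m.

T_allow = 5290 N·m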